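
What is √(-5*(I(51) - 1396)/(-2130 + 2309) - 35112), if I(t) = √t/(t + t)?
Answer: √(-11691746485488 - 91290*√51)/18258 ≈ 187.28*I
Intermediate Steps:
I(t) = 1/(2*√t) (I(t) = √t/((2*t)) = (1/(2*t))*√t = 1/(2*√t))
√(-5*(I(51) - 1396)/(-2130 + 2309) - 35112) = √(-5*(1/(2*√51) - 1396)/(-2130 + 2309) - 35112) = √(-5*((√51/51)/2 - 1396)/179 - 35112) = √(-5*(√51/102 - 1396)/179 - 35112) = √(-5*(-1396 + √51/102)/179 - 35112) = √(-5*(-1396/179 + √51/18258) - 35112) = √((6980/179 - 5*√51/18258) - 35112) = √(-6278068/179 - 5*√51/18258)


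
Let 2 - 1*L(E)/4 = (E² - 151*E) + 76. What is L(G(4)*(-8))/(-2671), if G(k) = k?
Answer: 23720/2671 ≈ 8.8806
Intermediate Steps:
L(E) = -296 - 4*E² + 604*E (L(E) = 8 - 4*((E² - 151*E) + 76) = 8 - 4*(76 + E² - 151*E) = 8 + (-304 - 4*E² + 604*E) = -296 - 4*E² + 604*E)
L(G(4)*(-8))/(-2671) = (-296 - 4*(4*(-8))² + 604*(4*(-8)))/(-2671) = (-296 - 4*(-32)² + 604*(-32))*(-1/2671) = (-296 - 4*1024 - 19328)*(-1/2671) = (-296 - 4096 - 19328)*(-1/2671) = -23720*(-1/2671) = 23720/2671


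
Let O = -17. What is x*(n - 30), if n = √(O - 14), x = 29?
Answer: -870 + 29*I*√31 ≈ -870.0 + 161.47*I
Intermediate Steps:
n = I*√31 (n = √(-17 - 14) = √(-31) = I*√31 ≈ 5.5678*I)
x*(n - 30) = 29*(I*√31 - 30) = 29*(-30 + I*√31) = -870 + 29*I*√31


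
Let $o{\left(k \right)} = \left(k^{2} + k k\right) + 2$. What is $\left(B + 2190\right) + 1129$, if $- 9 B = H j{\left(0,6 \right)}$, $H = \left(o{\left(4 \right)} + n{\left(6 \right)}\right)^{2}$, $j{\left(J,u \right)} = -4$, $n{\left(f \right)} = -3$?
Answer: $\frac{33715}{9} \approx 3746.1$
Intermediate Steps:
$o{\left(k \right)} = 2 + 2 k^{2}$ ($o{\left(k \right)} = \left(k^{2} + k^{2}\right) + 2 = 2 k^{2} + 2 = 2 + 2 k^{2}$)
$H = 961$ ($H = \left(\left(2 + 2 \cdot 4^{2}\right) - 3\right)^{2} = \left(\left(2 + 2 \cdot 16\right) - 3\right)^{2} = \left(\left(2 + 32\right) - 3\right)^{2} = \left(34 - 3\right)^{2} = 31^{2} = 961$)
$B = \frac{3844}{9}$ ($B = - \frac{961 \left(-4\right)}{9} = \left(- \frac{1}{9}\right) \left(-3844\right) = \frac{3844}{9} \approx 427.11$)
$\left(B + 2190\right) + 1129 = \left(\frac{3844}{9} + 2190\right) + 1129 = \frac{23554}{9} + 1129 = \frac{33715}{9}$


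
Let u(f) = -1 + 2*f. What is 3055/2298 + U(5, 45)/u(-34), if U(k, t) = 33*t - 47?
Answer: -1031243/52854 ≈ -19.511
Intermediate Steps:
U(k, t) = -47 + 33*t
3055/2298 + U(5, 45)/u(-34) = 3055/2298 + (-47 + 33*45)/(-1 + 2*(-34)) = 3055*(1/2298) + (-47 + 1485)/(-1 - 68) = 3055/2298 + 1438/(-69) = 3055/2298 + 1438*(-1/69) = 3055/2298 - 1438/69 = -1031243/52854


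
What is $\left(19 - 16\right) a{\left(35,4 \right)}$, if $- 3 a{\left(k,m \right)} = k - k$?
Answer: $0$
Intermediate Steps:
$a{\left(k,m \right)} = 0$ ($a{\left(k,m \right)} = - \frac{k - k}{3} = \left(- \frac{1}{3}\right) 0 = 0$)
$\left(19 - 16\right) a{\left(35,4 \right)} = \left(19 - 16\right) 0 = 3 \cdot 0 = 0$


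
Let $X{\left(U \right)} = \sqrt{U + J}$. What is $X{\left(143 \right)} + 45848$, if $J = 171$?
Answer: $45848 + \sqrt{314} \approx 45866.0$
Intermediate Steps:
$X{\left(U \right)} = \sqrt{171 + U}$ ($X{\left(U \right)} = \sqrt{U + 171} = \sqrt{171 + U}$)
$X{\left(143 \right)} + 45848 = \sqrt{171 + 143} + 45848 = \sqrt{314} + 45848 = 45848 + \sqrt{314}$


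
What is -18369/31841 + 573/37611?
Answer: -224210522/399190617 ≈ -0.56166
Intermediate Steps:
-18369/31841 + 573/37611 = -18369*1/31841 + 573*(1/37611) = -18369/31841 + 191/12537 = -224210522/399190617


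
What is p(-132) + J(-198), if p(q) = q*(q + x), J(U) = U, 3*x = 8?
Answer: 16874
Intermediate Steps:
x = 8/3 (x = (1/3)*8 = 8/3 ≈ 2.6667)
p(q) = q*(8/3 + q) (p(q) = q*(q + 8/3) = q*(8/3 + q))
p(-132) + J(-198) = (1/3)*(-132)*(8 + 3*(-132)) - 198 = (1/3)*(-132)*(8 - 396) - 198 = (1/3)*(-132)*(-388) - 198 = 17072 - 198 = 16874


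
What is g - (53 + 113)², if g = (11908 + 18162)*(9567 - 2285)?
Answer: 218942184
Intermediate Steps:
g = 218969740 (g = 30070*7282 = 218969740)
g - (53 + 113)² = 218969740 - (53 + 113)² = 218969740 - 1*166² = 218969740 - 1*27556 = 218969740 - 27556 = 218942184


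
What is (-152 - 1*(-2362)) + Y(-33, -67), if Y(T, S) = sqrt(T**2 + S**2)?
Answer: 2210 + sqrt(5578) ≈ 2284.7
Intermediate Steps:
Y(T, S) = sqrt(S**2 + T**2)
(-152 - 1*(-2362)) + Y(-33, -67) = (-152 - 1*(-2362)) + sqrt((-67)**2 + (-33)**2) = (-152 + 2362) + sqrt(4489 + 1089) = 2210 + sqrt(5578)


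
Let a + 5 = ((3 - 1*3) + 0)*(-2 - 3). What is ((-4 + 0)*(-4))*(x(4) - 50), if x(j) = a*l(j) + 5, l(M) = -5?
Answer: -320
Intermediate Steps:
a = -5 (a = -5 + ((3 - 1*3) + 0)*(-2 - 3) = -5 + ((3 - 3) + 0)*(-5) = -5 + (0 + 0)*(-5) = -5 + 0*(-5) = -5 + 0 = -5)
x(j) = 30 (x(j) = -5*(-5) + 5 = 25 + 5 = 30)
((-4 + 0)*(-4))*(x(4) - 50) = ((-4 + 0)*(-4))*(30 - 50) = -4*(-4)*(-20) = 16*(-20) = -320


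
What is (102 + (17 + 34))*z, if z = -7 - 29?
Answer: -5508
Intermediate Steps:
z = -36
(102 + (17 + 34))*z = (102 + (17 + 34))*(-36) = (102 + 51)*(-36) = 153*(-36) = -5508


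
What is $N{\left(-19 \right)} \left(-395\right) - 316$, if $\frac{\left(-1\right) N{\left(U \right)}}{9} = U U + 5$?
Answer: $1300814$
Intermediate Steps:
$N{\left(U \right)} = -45 - 9 U^{2}$ ($N{\left(U \right)} = - 9 \left(U U + 5\right) = - 9 \left(U^{2} + 5\right) = - 9 \left(5 + U^{2}\right) = -45 - 9 U^{2}$)
$N{\left(-19 \right)} \left(-395\right) - 316 = \left(-45 - 9 \left(-19\right)^{2}\right) \left(-395\right) - 316 = \left(-45 - 3249\right) \left(-395\right) - 316 = \left(-3294\right) \left(-395\right) - 316 = 1301130 - 316 = 1300814$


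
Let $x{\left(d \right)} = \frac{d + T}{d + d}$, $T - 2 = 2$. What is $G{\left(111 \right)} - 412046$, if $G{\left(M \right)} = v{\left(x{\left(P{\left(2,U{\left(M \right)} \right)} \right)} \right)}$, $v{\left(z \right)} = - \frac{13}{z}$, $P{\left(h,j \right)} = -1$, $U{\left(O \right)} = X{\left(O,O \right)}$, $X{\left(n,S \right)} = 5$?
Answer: $- \frac{1236112}{3} \approx -4.1204 \cdot 10^{5}$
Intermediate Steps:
$T = 4$ ($T = 2 + 2 = 4$)
$U{\left(O \right)} = 5$
$x{\left(d \right)} = \frac{4 + d}{2 d}$ ($x{\left(d \right)} = \frac{d + 4}{d + d} = \frac{4 + d}{2 d}$)
$G{\left(M \right)} = \frac{26}{3}$ ($G{\left(M \right)} = - \frac{13}{\frac{1}{2} \frac{1}{-1} \left(4 - 1\right)} = - \frac{13}{\frac{1}{2} \left(-1\right) 3} = - \frac{13}{- \frac{3}{2}} = \left(-13\right) \left(- \frac{2}{3}\right) = \frac{26}{3}$)
$G{\left(111 \right)} - 412046 = \frac{26}{3} - 412046 = - \frac{1236112}{3}$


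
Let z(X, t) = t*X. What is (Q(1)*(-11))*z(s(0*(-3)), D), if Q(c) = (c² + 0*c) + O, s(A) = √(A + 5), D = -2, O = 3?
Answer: 88*√5 ≈ 196.77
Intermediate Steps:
s(A) = √(5 + A)
Q(c) = 3 + c² (Q(c) = (c² + 0*c) + 3 = (c² + 0) + 3 = c² + 3 = 3 + c²)
z(X, t) = X*t
(Q(1)*(-11))*z(s(0*(-3)), D) = ((3 + 1²)*(-11))*(√(5 + 0*(-3))*(-2)) = ((3 + 1)*(-11))*(√(5 + 0)*(-2)) = (4*(-11))*(√5*(-2)) = -(-88)*√5 = 88*√5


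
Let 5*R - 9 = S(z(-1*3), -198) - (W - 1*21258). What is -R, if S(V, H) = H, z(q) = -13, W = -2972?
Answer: -24041/5 ≈ -4808.2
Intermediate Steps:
R = 24041/5 (R = 9/5 + (-198 - (-2972 - 1*21258))/5 = 9/5 + (-198 - (-2972 - 21258))/5 = 9/5 + (-198 - 1*(-24230))/5 = 9/5 + (-198 + 24230)/5 = 9/5 + (1/5)*24032 = 9/5 + 24032/5 = 24041/5 ≈ 4808.2)
-R = -1*24041/5 = -24041/5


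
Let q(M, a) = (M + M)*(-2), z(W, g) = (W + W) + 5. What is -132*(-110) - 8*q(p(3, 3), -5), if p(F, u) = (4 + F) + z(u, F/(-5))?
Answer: 15096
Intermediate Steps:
z(W, g) = 5 + 2*W (z(W, g) = 2*W + 5 = 5 + 2*W)
p(F, u) = 9 + F + 2*u (p(F, u) = (4 + F) + (5 + 2*u) = 9 + F + 2*u)
q(M, a) = -4*M (q(M, a) = (2*M)*(-2) = -4*M)
-132*(-110) - 8*q(p(3, 3), -5) = -132*(-110) - (-32)*(9 + 3 + 2*3) = 14520 - (-32)*(9 + 3 + 6) = 14520 - (-32)*18 = 14520 - 8*(-72) = 14520 + 576 = 15096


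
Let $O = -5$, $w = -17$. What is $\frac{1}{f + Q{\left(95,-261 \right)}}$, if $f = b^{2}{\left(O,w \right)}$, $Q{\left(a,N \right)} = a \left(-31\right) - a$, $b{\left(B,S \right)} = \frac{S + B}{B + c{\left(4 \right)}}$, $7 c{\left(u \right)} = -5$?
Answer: $- \frac{400}{1210071} \approx -0.00033056$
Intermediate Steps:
$c{\left(u \right)} = - \frac{5}{7}$ ($c{\left(u \right)} = \frac{1}{7} \left(-5\right) = - \frac{5}{7}$)
$b{\left(B,S \right)} = \frac{B + S}{- \frac{5}{7} + B}$ ($b{\left(B,S \right)} = \frac{S + B}{B - \frac{5}{7}} = \frac{B + S}{- \frac{5}{7} + B}$)
$Q{\left(a,N \right)} = - 32 a$ ($Q{\left(a,N \right)} = - 31 a - a = - 32 a$)
$f = \frac{5929}{400}$ ($f = \left(\frac{7 \left(-5 - 17\right)}{-5 + 7 \left(-5\right)}\right)^{2} = \left(7 \frac{1}{-5 - 35} \left(-22\right)\right)^{2} = \left(7 \frac{1}{-40} \left(-22\right)\right)^{2} = \left(7 \left(- \frac{1}{40}\right) \left(-22\right)\right)^{2} = \left(\frac{77}{20}\right)^{2} = \frac{5929}{400} \approx 14.822$)
$\frac{1}{f + Q{\left(95,-261 \right)}} = \frac{1}{\frac{5929}{400} - 3040} = \frac{1}{- \frac{1210071}{400}} = - \frac{400}{1210071}$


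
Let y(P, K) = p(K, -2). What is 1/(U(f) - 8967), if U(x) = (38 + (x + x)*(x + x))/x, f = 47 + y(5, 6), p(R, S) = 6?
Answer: -53/463977 ≈ -0.00011423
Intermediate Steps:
y(P, K) = 6
f = 53 (f = 47 + 6 = 53)
U(x) = (38 + 4*x²)/x (U(x) = (38 + (2*x)*(2*x))/x = (38 + 4*x²)/x)
1/(U(f) - 8967) = 1/((4*53 + 38/53) - 8967) = 1/((212 + 38*(1/53)) - 8967) = 1/((212 + 38/53) - 8967) = 1/(11274/53 - 8967) = 1/(-463977/53) = -53/463977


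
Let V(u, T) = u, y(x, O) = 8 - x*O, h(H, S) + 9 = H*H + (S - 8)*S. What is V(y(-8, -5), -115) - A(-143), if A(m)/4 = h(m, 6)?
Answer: -81744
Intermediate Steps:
h(H, S) = -9 + H**2 + S*(-8 + S) (h(H, S) = -9 + (H*H + (S - 8)*S) = -9 + (H**2 + (-8 + S)*S) = -9 + (H**2 + S*(-8 + S)) = -9 + H**2 + S*(-8 + S))
y(x, O) = 8 - O*x
A(m) = -84 + 4*m**2 (A(m) = 4*(-9 + m**2 + 6**2 - 8*6) = 4*(-9 + m**2 + 36 - 48) = 4*(-21 + m**2) = -84 + 4*m**2)
V(y(-8, -5), -115) - A(-143) = (8 - 1*(-5)*(-8)) - (-84 + 4*(-143)**2) = (8 - 40) - (-84 + 4*20449) = -32 - (-84 + 81796) = -32 - 1*81712 = -32 - 81712 = -81744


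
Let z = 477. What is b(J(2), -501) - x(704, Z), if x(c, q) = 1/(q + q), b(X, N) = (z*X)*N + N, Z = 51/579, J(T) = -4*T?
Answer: 64984517/34 ≈ 1.9113e+6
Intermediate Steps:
Z = 17/193 (Z = 51*(1/579) = 17/193 ≈ 0.088083)
b(X, N) = N + 477*N*X (b(X, N) = (477*X)*N + N = 477*N*X + N = N + 477*N*X)
x(c, q) = 1/(2*q)
b(J(2), -501) - x(704, Z) = -501*(1 + 477*(-4*2)) - 1/(2*17/193) = -501*(1 + 477*(-8)) - 193/(2*17) = -501*(1 - 3816) - 1*193/34 = -501*(-3815) - 193/34 = 1911315 - 193/34 = 64984517/34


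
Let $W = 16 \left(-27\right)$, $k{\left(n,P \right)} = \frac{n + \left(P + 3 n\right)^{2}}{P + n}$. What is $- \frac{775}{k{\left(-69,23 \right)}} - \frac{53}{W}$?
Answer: $\frac{747457}{634608} \approx 1.1778$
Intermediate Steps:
$k{\left(n,P \right)} = \frac{n + \left(P + 3 n\right)^{2}}{P + n}$
$W = -432$
$- \frac{775}{k{\left(-69,23 \right)}} - \frac{53}{W} = - \frac{775}{\frac{1}{23 - 69} \left(-69 + \left(23 + 3 \left(-69\right)\right)^{2}\right)} - \frac{53}{-432} = - \frac{775}{\frac{1}{-46} \left(-69 + \left(23 - 207\right)^{2}\right)} - - \frac{53}{432} = - \frac{775}{\left(- \frac{1}{46}\right) \left(-69 + \left(-184\right)^{2}\right)} + \frac{53}{432} = - \frac{775}{\left(- \frac{1}{46}\right) \left(-69 + 33856\right)} + \frac{53}{432} = - \frac{775}{\left(- \frac{1}{46}\right) 33787} + \frac{53}{432} = - \frac{775}{- \frac{1469}{2}} + \frac{53}{432} = \left(-775\right) \left(- \frac{2}{1469}\right) + \frac{53}{432} = \frac{1550}{1469} + \frac{53}{432} = \frac{747457}{634608}$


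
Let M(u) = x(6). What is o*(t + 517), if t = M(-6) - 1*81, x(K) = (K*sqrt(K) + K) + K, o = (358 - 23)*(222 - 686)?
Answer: -69637120 - 932640*sqrt(6) ≈ -7.1922e+7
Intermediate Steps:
o = -155440 (o = 335*(-464) = -155440)
x(K) = K**(3/2) + 2*K (x(K) = (K**(3/2) + K) + K = (K + K**(3/2)) + K = K**(3/2) + 2*K)
M(u) = 12 + 6*sqrt(6) (M(u) = 6**(3/2) + 2*6 = 6*sqrt(6) + 12 = 12 + 6*sqrt(6))
t = -69 + 6*sqrt(6) (t = (12 + 6*sqrt(6)) - 1*81 = (12 + 6*sqrt(6)) - 81 = -69 + 6*sqrt(6) ≈ -54.303)
o*(t + 517) = -155440*((-69 + 6*sqrt(6)) + 517) = -155440*(448 + 6*sqrt(6)) = -69637120 - 932640*sqrt(6)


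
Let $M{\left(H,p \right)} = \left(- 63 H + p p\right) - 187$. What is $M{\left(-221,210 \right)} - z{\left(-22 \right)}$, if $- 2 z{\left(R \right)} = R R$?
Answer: $58078$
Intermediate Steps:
$M{\left(H,p \right)} = -187 + p^{2} - 63 H$ ($M{\left(H,p \right)} = \left(- 63 H + p^{2}\right) - 187 = \left(p^{2} - 63 H\right) - 187 = -187 + p^{2} - 63 H$)
$z{\left(R \right)} = - \frac{R^{2}}{2}$ ($z{\left(R \right)} = - \frac{R R}{2} = - \frac{R^{2}}{2}$)
$M{\left(-221,210 \right)} - z{\left(-22 \right)} = \left(-187 + 210^{2} - -13923\right) - - \frac{\left(-22\right)^{2}}{2} = \left(-187 + 44100 + 13923\right) - \left(- \frac{1}{2}\right) 484 = 57836 - -242 = 57836 + 242 = 58078$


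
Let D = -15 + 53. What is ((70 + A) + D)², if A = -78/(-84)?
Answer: 2325625/196 ≈ 11865.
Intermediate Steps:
D = 38
A = 13/14 (A = -78*(-1/84) = 13/14 ≈ 0.92857)
((70 + A) + D)² = ((70 + 13/14) + 38)² = (993/14 + 38)² = (1525/14)² = 2325625/196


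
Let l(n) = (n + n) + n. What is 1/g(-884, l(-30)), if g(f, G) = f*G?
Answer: 1/79560 ≈ 1.2569e-5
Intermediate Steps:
l(n) = 3*n (l(n) = 2*n + n = 3*n)
g(f, G) = G*f
1/g(-884, l(-30)) = 1/((3*(-30))*(-884)) = 1/(-90*(-884)) = 1/79560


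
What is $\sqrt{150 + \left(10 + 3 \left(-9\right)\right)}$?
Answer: $\sqrt{133} \approx 11.533$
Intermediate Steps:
$\sqrt{150 + \left(10 + 3 \left(-9\right)\right)} = \sqrt{150 + \left(10 - 27\right)} = \sqrt{150 - 17} = \sqrt{133}$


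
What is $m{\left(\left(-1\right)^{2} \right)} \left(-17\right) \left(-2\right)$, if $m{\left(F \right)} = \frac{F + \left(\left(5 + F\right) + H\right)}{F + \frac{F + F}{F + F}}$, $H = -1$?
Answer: $102$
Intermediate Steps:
$m{\left(F \right)} = \frac{4 + 2 F}{1 + F}$ ($m{\left(F \right)} = \frac{F + \left(\left(5 + F\right) - 1\right)}{F + \frac{F + F}{F + F}} = \frac{F + \left(4 + F\right)}{F + \frac{2 F}{2 F}} = \frac{4 + 2 F}{F + 2 F \frac{1}{2 F}} = \frac{4 + 2 F}{F + 1} = \frac{4 + 2 F}{1 + F}$)
$m{\left(\left(-1\right)^{2} \right)} \left(-17\right) \left(-2\right) = \frac{2 \left(2 + \left(-1\right)^{2}\right)}{1 + \left(-1\right)^{2}} \left(-17\right) \left(-2\right) = \frac{2 \left(2 + 1\right)}{1 + 1} \left(-17\right) \left(-2\right) = 2 \cdot \frac{1}{2} \cdot 3 \left(-17\right) \left(-2\right) = 3 \left(-17\right) \left(-2\right) = \left(-51\right) \left(-2\right) = 102$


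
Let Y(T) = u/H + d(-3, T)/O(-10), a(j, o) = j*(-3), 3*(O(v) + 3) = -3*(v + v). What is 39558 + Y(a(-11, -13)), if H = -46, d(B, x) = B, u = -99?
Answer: 30935901/782 ≈ 39560.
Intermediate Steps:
O(v) = -3 - 2*v (O(v) = -3 + (-3*(v + v))/3 = -3 + (-6*v)/3 = -3 - 2*v)
a(j, o) = -3*j
Y(T) = 1545/782 (Y(T) = -99/(-46) - 3/(-3 - 2*(-10)) = -99*(-1/46) - 3/(-3 + 20) = 99/46 - 3/17 = 1545/782)
39558 + Y(a(-11, -13)) = 39558 + 1545/782 = 30935901/782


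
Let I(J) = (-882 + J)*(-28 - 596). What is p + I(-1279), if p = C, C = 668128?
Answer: 2016592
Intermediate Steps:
I(J) = 550368 - 624*J (I(J) = (-882 + J)*(-624) = 550368 - 624*J)
p = 668128
p + I(-1279) = 668128 + (550368 - 624*(-1279)) = 668128 + (550368 + 798096) = 668128 + 1348464 = 2016592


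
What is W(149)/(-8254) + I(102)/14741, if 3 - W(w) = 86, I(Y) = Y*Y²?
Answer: 8760434335/121672214 ≈ 72.000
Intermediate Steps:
I(Y) = Y³
W(w) = -83 (W(w) = 3 - 1*86 = 3 - 86 = -83)
W(149)/(-8254) + I(102)/14741 = -83/(-8254) + 102³/14741 = -83*(-1/8254) + 1061208*(1/14741) = 83/8254 + 1061208/14741 = 8760434335/121672214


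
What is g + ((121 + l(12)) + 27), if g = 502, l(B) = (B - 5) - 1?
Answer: 656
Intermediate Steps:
l(B) = -6 + B (l(B) = (-5 + B) - 1 = -6 + B)
g + ((121 + l(12)) + 27) = 502 + ((121 + (-6 + 12)) + 27) = 502 + ((121 + 6) + 27) = 502 + (127 + 27) = 502 + 154 = 656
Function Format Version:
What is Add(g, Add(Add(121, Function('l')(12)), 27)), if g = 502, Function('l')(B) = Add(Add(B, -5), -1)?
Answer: 656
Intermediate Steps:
Function('l')(B) = Add(-6, B) (Function('l')(B) = Add(Add(-5, B), -1) = Add(-6, B))
Add(g, Add(Add(121, Function('l')(12)), 27)) = Add(502, Add(Add(121, Add(-6, 12)), 27)) = Add(502, Add(Add(121, 6), 27)) = Add(502, Add(127, 27)) = Add(502, 154) = 656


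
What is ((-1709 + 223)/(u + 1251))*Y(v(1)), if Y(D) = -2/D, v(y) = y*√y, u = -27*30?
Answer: 2972/441 ≈ 6.7392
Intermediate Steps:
u = -810
v(y) = y^(3/2)
((-1709 + 223)/(u + 1251))*Y(v(1)) = ((-1709 + 223)/(-810 + 1251))*(-2/(1^(3/2))) = (-1486/441)*(-2/1) = (-1486*1/441)*(-2*1) = -1486/441*(-2) = 2972/441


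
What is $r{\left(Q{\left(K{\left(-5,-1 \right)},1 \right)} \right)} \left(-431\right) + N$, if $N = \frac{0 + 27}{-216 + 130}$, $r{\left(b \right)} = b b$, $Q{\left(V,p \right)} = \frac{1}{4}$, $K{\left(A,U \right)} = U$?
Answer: $- \frac{18749}{688} \approx -27.251$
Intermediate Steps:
$Q{\left(V,p \right)} = \frac{1}{4}$
$r{\left(b \right)} = b^{2}$
$N = - \frac{27}{86}$ ($N = \frac{27}{-86} = 27 \left(- \frac{1}{86}\right) = - \frac{27}{86} \approx -0.31395$)
$r{\left(Q{\left(K{\left(-5,-1 \right)},1 \right)} \right)} \left(-431\right) + N = \left(\frac{1}{4}\right)^{2} \left(-431\right) - \frac{27}{86} = \frac{1}{16} \left(-431\right) - \frac{27}{86} = - \frac{431}{16} - \frac{27}{86} = - \frac{18749}{688}$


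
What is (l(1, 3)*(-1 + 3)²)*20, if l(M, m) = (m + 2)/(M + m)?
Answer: 100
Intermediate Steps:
l(M, m) = (2 + m)/(M + m)
(l(1, 3)*(-1 + 3)²)*20 = (((2 + 3)/(1 + 3))*(-1 + 3)²)*20 = ((5/4)*2²)*20 = (((¼)*5)*4)*20 = ((5/4)*4)*20 = 5*20 = 100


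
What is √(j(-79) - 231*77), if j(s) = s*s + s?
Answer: 5*I*√465 ≈ 107.82*I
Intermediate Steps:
j(s) = s + s² (j(s) = s² + s = s + s²)
√(j(-79) - 231*77) = √(-79*(1 - 79) - 231*77) = √(-79*(-78) - 17787) = √(6162 - 17787) = √(-11625) = 5*I*√465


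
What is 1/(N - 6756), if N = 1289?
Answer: -1/5467 ≈ -0.00018292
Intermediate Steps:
1/(N - 6756) = 1/(1289 - 6756) = 1/(-5467) = -1/5467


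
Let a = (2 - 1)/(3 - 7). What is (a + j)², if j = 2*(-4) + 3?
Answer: 441/16 ≈ 27.563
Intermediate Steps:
a = -¼ (a = 1/(-4) = 1*(-¼) = -¼ ≈ -0.25000)
j = -5 (j = -8 + 3 = -5)
(a + j)² = (-¼ - 5)² = (-21/4)² = 441/16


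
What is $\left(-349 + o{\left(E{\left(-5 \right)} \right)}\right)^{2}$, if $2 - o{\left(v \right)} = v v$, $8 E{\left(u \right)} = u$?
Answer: $\frac{494306289}{4096} \approx 1.2068 \cdot 10^{5}$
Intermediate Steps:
$E{\left(u \right)} = \frac{u}{8}$
$o{\left(v \right)} = 2 - v^{2}$ ($o{\left(v \right)} = 2 - v v = 2 - v^{2}$)
$\left(-349 + o{\left(E{\left(-5 \right)} \right)}\right)^{2} = \left(-349 + \left(2 - \left(\frac{1}{8} \left(-5\right)\right)^{2}\right)\right)^{2} = \left(-349 + \left(2 - \left(- \frac{5}{8}\right)^{2}\right)\right)^{2} = \left(-349 + \left(2 - \frac{25}{64}\right)\right)^{2} = \left(-349 + \frac{103}{64}\right)^{2} = \left(- \frac{22233}{64}\right)^{2} = \frac{494306289}{4096}$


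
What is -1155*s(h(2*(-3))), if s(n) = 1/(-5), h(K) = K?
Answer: 231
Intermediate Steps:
s(n) = -⅕
-1155*s(h(2*(-3))) = -1155*(-⅕) = 231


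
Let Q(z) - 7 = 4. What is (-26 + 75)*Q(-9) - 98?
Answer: 441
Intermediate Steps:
Q(z) = 11 (Q(z) = 7 + 4 = 11)
(-26 + 75)*Q(-9) - 98 = (-26 + 75)*11 - 98 = 49*11 - 98 = 539 - 98 = 441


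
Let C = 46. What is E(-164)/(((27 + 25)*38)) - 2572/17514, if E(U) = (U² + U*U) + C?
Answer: 234459115/8651916 ≈ 27.099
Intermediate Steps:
E(U) = 46 + 2*U² (E(U) = (U² + U*U) + 46 = (U² + U²) + 46 = 2*U² + 46 = 46 + 2*U²)
E(-164)/(((27 + 25)*38)) - 2572/17514 = (46 + 2*(-164)²)/(((27 + 25)*38)) - 2572/17514 = (46 + 2*26896)/((52*38)) - 2572*1/17514 = (46 + 53792)/1976 - 1286/8757 = 53838*(1/1976) - 1286/8757 = 26919/988 - 1286/8757 = 234459115/8651916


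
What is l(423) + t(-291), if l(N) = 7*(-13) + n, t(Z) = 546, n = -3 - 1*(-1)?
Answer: 453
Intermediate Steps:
n = -2 (n = -3 + 1 = -2)
l(N) = -93 (l(N) = 7*(-13) - 2 = -91 - 2 = -93)
l(423) + t(-291) = -93 + 546 = 453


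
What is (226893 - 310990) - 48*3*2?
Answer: -84385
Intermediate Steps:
(226893 - 310990) - 48*3*2 = -84097 - 144*2 = -84097 - 288 = -84385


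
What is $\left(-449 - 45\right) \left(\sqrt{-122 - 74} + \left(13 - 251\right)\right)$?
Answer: $117572 - 6916 i \approx 1.1757 \cdot 10^{5} - 6916.0 i$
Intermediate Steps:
$\left(-449 - 45\right) \left(\sqrt{-122 - 74} + \left(13 - 251\right)\right) = - 494 \left(\sqrt{-196} + \left(13 - 251\right)\right) = - 494 \left(14 i - 238\right) = - 494 \left(-238 + 14 i\right) = 117572 - 6916 i$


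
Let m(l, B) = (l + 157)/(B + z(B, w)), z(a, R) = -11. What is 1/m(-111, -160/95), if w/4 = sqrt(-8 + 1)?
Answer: -241/874 ≈ -0.27574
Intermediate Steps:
w = 4*I*sqrt(7) (w = 4*sqrt(-8 + 1) = 4*sqrt(-7) = 4*(I*sqrt(7)) = 4*I*sqrt(7) ≈ 10.583*I)
m(l, B) = (157 + l)/(-11 + B) (m(l, B) = (l + 157)/(B - 11) = (157 + l)/(-11 + B))
1/m(-111, -160/95) = 1/((157 - 111)/(-11 - 160/95)) = 1/(46/(-11 - 160*1/95)) = 1/(46/(-11 - 32/19)) = 1/(46/(-241/19)) = 1/(-19/241*46) = 1/(-874/241) = -241/874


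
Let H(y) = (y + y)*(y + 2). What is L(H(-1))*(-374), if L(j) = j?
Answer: 748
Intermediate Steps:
H(y) = 2*y*(2 + y) (H(y) = (2*y)*(2 + y) = 2*y*(2 + y))
L(H(-1))*(-374) = (2*(-1)*(2 - 1))*(-374) = (2*(-1)*1)*(-374) = -2*(-374) = 748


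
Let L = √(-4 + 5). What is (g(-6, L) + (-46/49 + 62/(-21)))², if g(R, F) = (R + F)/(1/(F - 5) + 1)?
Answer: 2408704/21609 ≈ 111.47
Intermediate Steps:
L = 1 (L = √1 = 1)
g(R, F) = (F + R)/(1 + 1/(-5 + F)) (g(R, F) = (F + R)/(1/(-5 + F) + 1) = (F + R)/(1 + 1/(-5 + F)))
(g(-6, L) + (-46/49 + 62/(-21)))² = ((1² - 5*1 - 5*(-6) + 1*(-6))/(-4 + 1) + (-46/49 + 62/(-21)))² = ((1 - 5 + 30 - 6)/(-3) + (-46*1/49 + 62*(-1/21)))² = (-⅓*20 + (-46/49 - 62/21))² = (-20/3 - 572/147)² = (-1552/147)² = 2408704/21609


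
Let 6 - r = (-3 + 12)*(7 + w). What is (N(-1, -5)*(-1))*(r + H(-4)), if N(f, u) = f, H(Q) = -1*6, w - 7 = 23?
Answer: -333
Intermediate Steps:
w = 30 (w = 7 + 23 = 30)
H(Q) = -6
r = -327 (r = 6 - (-3 + 12)*(7 + 30) = 6 - 9*37 = 6 - 1*333 = 6 - 333 = -327)
(N(-1, -5)*(-1))*(r + H(-4)) = (-1*(-1))*(-327 - 6) = 1*(-333) = -333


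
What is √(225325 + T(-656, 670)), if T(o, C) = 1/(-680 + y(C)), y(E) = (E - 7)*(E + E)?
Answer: √44393661490214435/443870 ≈ 474.68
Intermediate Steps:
y(E) = 2*E*(-7 + E) (y(E) = (-7 + E)*(2*E) = 2*E*(-7 + E))
T(o, C) = 1/(-680 + 2*C*(-7 + C))
√(225325 + T(-656, 670)) = √(225325 + 1/(2*(-340 + 670*(-7 + 670)))) = √(225325 + 1/(2*(-340 + 670*663))) = √(225325 + 1/(2*(-340 + 444210))) = √(225325 + (½)/443870) = √(225325 + (½)*(1/443870)) = √(225325 + 1/887740) = √(200030015501/887740) = √44393661490214435/443870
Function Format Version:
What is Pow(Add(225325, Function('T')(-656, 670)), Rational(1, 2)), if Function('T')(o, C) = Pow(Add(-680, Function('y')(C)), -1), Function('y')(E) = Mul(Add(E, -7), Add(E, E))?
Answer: Mul(Rational(1, 443870), Pow(44393661490214435, Rational(1, 2))) ≈ 474.68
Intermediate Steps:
Function('y')(E) = Mul(2, E, Add(-7, E)) (Function('y')(E) = Mul(Add(-7, E), Mul(2, E)) = Mul(2, E, Add(-7, E)))
Function('T')(o, C) = Pow(Add(-680, Mul(2, C, Add(-7, C))), -1)
Pow(Add(225325, Function('T')(-656, 670)), Rational(1, 2)) = Pow(Add(225325, Mul(Rational(1, 2), Pow(Add(-340, Mul(670, Add(-7, 670))), -1))), Rational(1, 2)) = Pow(Add(225325, Mul(Rational(1, 2), Pow(Add(-340, Mul(670, 663)), -1))), Rational(1, 2)) = Pow(Add(225325, Mul(Rational(1, 2), Pow(Add(-340, 444210), -1))), Rational(1, 2)) = Pow(Add(225325, Mul(Rational(1, 2), Pow(443870, -1))), Rational(1, 2)) = Pow(Add(225325, Mul(Rational(1, 2), Rational(1, 443870))), Rational(1, 2)) = Pow(Add(225325, Rational(1, 887740)), Rational(1, 2)) = Pow(Rational(200030015501, 887740), Rational(1, 2)) = Mul(Rational(1, 443870), Pow(44393661490214435, Rational(1, 2)))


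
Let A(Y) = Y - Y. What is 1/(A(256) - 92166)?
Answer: -1/92166 ≈ -1.0850e-5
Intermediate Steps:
A(Y) = 0
1/(A(256) - 92166) = 1/(0 - 92166) = 1/(-92166) = -1/92166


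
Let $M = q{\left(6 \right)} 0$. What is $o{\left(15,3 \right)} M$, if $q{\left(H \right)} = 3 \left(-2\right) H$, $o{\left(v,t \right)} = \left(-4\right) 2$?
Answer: $0$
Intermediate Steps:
$o{\left(v,t \right)} = -8$
$q{\left(H \right)} = - 6 H$
$M = 0$ ($M = \left(-6\right) 6 \cdot 0 = \left(-36\right) 0 = 0$)
$o{\left(15,3 \right)} M = \left(-8\right) 0 = 0$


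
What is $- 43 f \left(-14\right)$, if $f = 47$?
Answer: $28294$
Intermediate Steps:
$- 43 f \left(-14\right) = \left(-43\right) 47 \left(-14\right) = \left(-2021\right) \left(-14\right) = 28294$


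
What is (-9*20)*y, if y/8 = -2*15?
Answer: 43200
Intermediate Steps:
y = -240 (y = 8*(-2*15) = 8*(-30) = -240)
(-9*20)*y = -9*20*(-240) = -180*(-240) = 43200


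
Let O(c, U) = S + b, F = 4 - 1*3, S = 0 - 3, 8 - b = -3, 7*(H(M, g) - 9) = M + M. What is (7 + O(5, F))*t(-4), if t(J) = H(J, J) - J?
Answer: 1245/7 ≈ 177.86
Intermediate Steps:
H(M, g) = 9 + 2*M/7 (H(M, g) = 9 + (M + M)/7 = 9 + (2*M)/7 = 9 + 2*M/7)
b = 11 (b = 8 - 1*(-3) = 8 + 3 = 11)
S = -3
F = 1 (F = 4 - 3 = 1)
t(J) = 9 - 5*J/7 (t(J) = (9 + 2*J/7) - J = 9 - 5*J/7)
O(c, U) = 8 (O(c, U) = -3 + 11 = 8)
(7 + O(5, F))*t(-4) = (7 + 8)*(9 - 5/7*(-4)) = 15*(9 + 20/7) = 15*(83/7) = 1245/7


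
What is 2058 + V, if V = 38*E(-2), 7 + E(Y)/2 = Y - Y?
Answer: 1526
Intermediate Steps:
E(Y) = -14 (E(Y) = -14 + 2*(Y - Y) = -14 + 2*0 = -14 + 0 = -14)
V = -532 (V = 38*(-14) = -532)
2058 + V = 2058 - 532 = 1526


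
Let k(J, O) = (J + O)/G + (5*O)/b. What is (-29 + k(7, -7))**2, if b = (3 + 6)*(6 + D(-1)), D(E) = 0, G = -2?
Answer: 2563201/2916 ≈ 879.01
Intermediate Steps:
b = 54 (b = (3 + 6)*(6 + 0) = 9*6 = 54)
k(J, O) = -11*O/27 - J/2 (k(J, O) = (J + O)/(-2) + (5*O)/54 = (J + O)*(-1/2) + (5*O)*(1/54) = (-J/2 - O/2) + 5*O/54 = -11*O/27 - J/2)
(-29 + k(7, -7))**2 = (-29 + (-11/27*(-7) - 1/2*7))**2 = (-29 + (77/27 - 7/2))**2 = (-29 - 35/54)**2 = (-1601/54)**2 = 2563201/2916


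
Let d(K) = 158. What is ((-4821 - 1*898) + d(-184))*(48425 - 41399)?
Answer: -39071586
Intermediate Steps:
((-4821 - 1*898) + d(-184))*(48425 - 41399) = ((-4821 - 1*898) + 158)*(48425 - 41399) = ((-4821 - 898) + 158)*7026 = (-5719 + 158)*7026 = -5561*7026 = -39071586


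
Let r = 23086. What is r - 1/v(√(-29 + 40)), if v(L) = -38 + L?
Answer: 33082276/1433 + √11/1433 ≈ 23086.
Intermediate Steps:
r - 1/v(√(-29 + 40)) = 23086 - 1/(-38 + √(-29 + 40)) = 23086 - 1/(-38 + √11)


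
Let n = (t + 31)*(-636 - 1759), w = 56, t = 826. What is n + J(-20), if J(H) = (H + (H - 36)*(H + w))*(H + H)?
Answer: -1971075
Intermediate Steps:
n = -2052515 (n = (826 + 31)*(-636 - 1759) = 857*(-2395) = -2052515)
J(H) = 2*H*(H + (-36 + H)*(56 + H)) (J(H) = (H + (H - 36)*(H + 56))*(H + H) = (H + (-36 + H)*(56 + H))*(2*H) = 2*H*(H + (-36 + H)*(56 + H)))
n + J(-20) = -2052515 + 2*(-20)*(-2016 + (-20)² + 21*(-20)) = -2052515 + 2*(-20)*(-2016 + 400 - 420) = -2052515 + 2*(-20)*(-2036) = -2052515 + 81440 = -1971075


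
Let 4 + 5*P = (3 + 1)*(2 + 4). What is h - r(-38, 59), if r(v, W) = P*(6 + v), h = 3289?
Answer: 3417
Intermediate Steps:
P = 4 (P = -⅘ + ((3 + 1)*(2 + 4))/5 = -⅘ + (4*6)/5 = -⅘ + (⅕)*24 = -⅘ + 24/5 = 4)
r(v, W) = 24 + 4*v (r(v, W) = 4*(6 + v) = 24 + 4*v)
h - r(-38, 59) = 3289 - (24 + 4*(-38)) = 3289 - (24 - 152) = 3289 - 1*(-128) = 3289 + 128 = 3417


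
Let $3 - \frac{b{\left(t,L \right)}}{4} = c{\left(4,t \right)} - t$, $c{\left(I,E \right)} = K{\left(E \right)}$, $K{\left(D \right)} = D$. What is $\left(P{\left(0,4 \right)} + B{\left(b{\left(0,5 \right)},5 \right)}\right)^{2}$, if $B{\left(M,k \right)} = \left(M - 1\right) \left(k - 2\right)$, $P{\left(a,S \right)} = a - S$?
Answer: $841$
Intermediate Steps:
$c{\left(I,E \right)} = E$
$b{\left(t,L \right)} = 12$ ($b{\left(t,L \right)} = 12 - 4 \left(t - t\right) = 12 - 0 = 12 + 0 = 12$)
$B{\left(M,k \right)} = \left(-1 + M\right) \left(-2 + k\right)$
$\left(P{\left(0,4 \right)} + B{\left(b{\left(0,5 \right)},5 \right)}\right)^{2} = \left(\left(0 - 4\right) + \left(2 - 5 - 24 + 12 \cdot 5\right)\right)^{2} = \left(\left(0 - 4\right) + \left(2 - 5 - 24 + 60\right)\right)^{2} = \left(-4 + 33\right)^{2} = 29^{2} = 841$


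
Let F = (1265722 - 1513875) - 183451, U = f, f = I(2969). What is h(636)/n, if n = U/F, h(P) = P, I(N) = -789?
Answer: 91500048/263 ≈ 3.4791e+5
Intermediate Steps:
f = -789
U = -789
F = -431604 (F = -248153 - 183451 = -431604)
n = 263/143868 (n = -789/(-431604) = -789*(-1/431604) = 263/143868 ≈ 0.0018281)
h(636)/n = 636/(263/143868) = 636*(143868/263) = 91500048/263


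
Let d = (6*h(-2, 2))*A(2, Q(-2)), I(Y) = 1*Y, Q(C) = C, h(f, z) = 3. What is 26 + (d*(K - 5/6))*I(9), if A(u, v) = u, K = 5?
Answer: 1376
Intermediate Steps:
I(Y) = Y
d = 36 (d = (6*3)*2 = 18*2 = 36)
26 + (d*(K - 5/6))*I(9) = 26 + (36*(5 - 5/6))*9 = 26 + (36*(25/6))*9 = 26 + 150*9 = 26 + 1350 = 1376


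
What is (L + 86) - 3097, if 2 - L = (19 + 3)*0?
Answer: -3009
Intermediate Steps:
L = 2 (L = 2 - (19 + 3)*0 = 2 - 22*0 = 2 - 1*0 = 2 + 0 = 2)
(L + 86) - 3097 = (2 + 86) - 3097 = 88 - 3097 = -3009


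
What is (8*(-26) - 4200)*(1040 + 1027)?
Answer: -9111336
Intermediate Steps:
(8*(-26) - 4200)*(1040 + 1027) = (-208 - 4200)*2067 = -4408*2067 = -9111336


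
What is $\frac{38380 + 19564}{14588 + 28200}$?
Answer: $\frac{14486}{10697} \approx 1.3542$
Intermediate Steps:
$\frac{38380 + 19564}{14588 + 28200} = \frac{57944}{42788} = 57944 \cdot \frac{1}{42788} = \frac{14486}{10697}$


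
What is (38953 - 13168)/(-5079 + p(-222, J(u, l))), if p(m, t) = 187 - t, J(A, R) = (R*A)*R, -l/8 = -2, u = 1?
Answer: -2865/572 ≈ -5.0087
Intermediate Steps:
l = 16 (l = -8*(-2) = 16)
J(A, R) = A*R² (J(A, R) = (A*R)*R = A*R²)
(38953 - 13168)/(-5079 + p(-222, J(u, l))) = (38953 - 13168)/(-5079 + (187 - 16²)) = 25785/(-5079 + (187 - 256)) = 25785/(-5079 - 69) = 25785/(-5148) = 25785*(-1/5148) = -2865/572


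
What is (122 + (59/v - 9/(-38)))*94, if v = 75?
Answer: 16478999/1425 ≈ 11564.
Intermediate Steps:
(122 + (59/v - 9/(-38)))*94 = (122 + (59/75 - 9/(-38)))*94 = (122 + (59*(1/75) - 9*(-1/38)))*94 = (122 + (59/75 + 9/38))*94 = (122 + 2917/2850)*94 = (350617/2850)*94 = 16478999/1425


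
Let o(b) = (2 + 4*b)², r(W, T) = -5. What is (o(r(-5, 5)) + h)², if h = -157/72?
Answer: 536895241/5184 ≈ 1.0357e+5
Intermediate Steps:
h = -157/72 (h = -157*1/72 = -157/72 ≈ -2.1806)
(o(r(-5, 5)) + h)² = (4*(1 + 2*(-5))² - 157/72)² = (4*(1 - 10)² - 157/72)² = (4*(-9)² - 157/72)² = (4*81 - 157/72)² = (324 - 157/72)² = (23171/72)² = 536895241/5184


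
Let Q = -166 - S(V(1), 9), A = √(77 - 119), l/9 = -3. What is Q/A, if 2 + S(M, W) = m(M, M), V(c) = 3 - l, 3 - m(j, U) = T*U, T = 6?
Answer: -13*I*√42/42 ≈ -2.0059*I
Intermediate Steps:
l = -27 (l = 9*(-3) = -27)
m(j, U) = 3 - 6*U
V(c) = 30 (V(c) = 3 - 1*(-27) = 3 + 27 = 30)
S(M, W) = 1 - 6*M (S(M, W) = -2 + (3 - 6*M) = 1 - 6*M)
A = I*√42 (A = √(-42) = I*√42 ≈ 6.4807*I)
Q = 13 (Q = -166 - (1 - 6*30) = -166 - (1 - 180) = -166 - 1*(-179) = -166 + 179 = 13)
Q/A = 13/((I*√42)) = 13*(-I*√42/42) = -13*I*√42/42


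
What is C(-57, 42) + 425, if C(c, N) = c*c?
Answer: 3674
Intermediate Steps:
C(c, N) = c²
C(-57, 42) + 425 = (-57)² + 425 = 3249 + 425 = 3674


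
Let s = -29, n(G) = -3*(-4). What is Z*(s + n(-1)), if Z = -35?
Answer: 595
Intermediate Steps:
n(G) = 12
Z*(s + n(-1)) = -35*(-29 + 12) = -35*(-17) = 595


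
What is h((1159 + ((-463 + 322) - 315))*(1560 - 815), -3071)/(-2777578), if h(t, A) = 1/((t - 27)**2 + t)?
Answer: -1/761807965160976422 ≈ -1.3127e-18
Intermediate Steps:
h(t, A) = 1/(t + (-27 + t)**2) (h(t, A) = 1/((-27 + t)**2 + t) = 1/(t + (-27 + t)**2))
h((1159 + ((-463 + 322) - 315))*(1560 - 815), -3071)/(-2777578) = 1/(((1159 + ((-463 + 322) - 315))*(1560 - 815) + (-27 + (1159 + ((-463 + 322) - 315))*(1560 - 815))**2)*(-2777578)) = -1/2777578/((1159 + (-141 - 315))*745 + (-27 + (1159 + (-141 - 315))*745)**2) = -1/2777578/((1159 - 456)*745 + (-27 + (1159 - 456)*745)**2) = -1/2777578/(703*745 + (-27 + 703*745)**2) = -1/2777578/(523735 + (-27 + 523735)**2) = -1/2777578/(523735 + 523708**2) = -1/2777578/(523735 + 274270069264) = -1/2777578/274270592999 = (1/274270592999)*(-1/2777578) = -1/761807965160976422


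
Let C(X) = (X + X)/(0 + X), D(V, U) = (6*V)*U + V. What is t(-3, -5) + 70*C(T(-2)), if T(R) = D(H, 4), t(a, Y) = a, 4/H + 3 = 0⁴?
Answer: 137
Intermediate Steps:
H = -4/3 (H = 4/(-3 + 0⁴) = 4/(-3 + 0) = 4/(-3) = 4*(-⅓) = -4/3 ≈ -1.3333)
D(V, U) = V + 6*U*V (D(V, U) = 6*U*V + V = V + 6*U*V)
T(R) = -100/3 (T(R) = -4*(1 + 6*4)/3 = -4*(1 + 24)/3 = -4/3*25 = -100/3)
C(X) = 2 (C(X) = (2*X)/X = 2)
t(-3, -5) + 70*C(T(-2)) = -3 + 70*2 = -3 + 140 = 137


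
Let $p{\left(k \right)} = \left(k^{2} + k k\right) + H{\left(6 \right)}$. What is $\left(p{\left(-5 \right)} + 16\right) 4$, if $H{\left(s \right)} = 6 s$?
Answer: $408$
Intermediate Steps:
$p{\left(k \right)} = 36 + 2 k^{2}$ ($p{\left(k \right)} = \left(k^{2} + k k\right) + 6 \cdot 6 = \left(k^{2} + k^{2}\right) + 36 = 2 k^{2} + 36 = 36 + 2 k^{2}$)
$\left(p{\left(-5 \right)} + 16\right) 4 = \left(\left(36 + 2 \left(-5\right)^{2}\right) + 16\right) 4 = \left(\left(36 + 2 \cdot 25\right) + 16\right) 4 = \left(\left(36 + 50\right) + 16\right) 4 = \left(86 + 16\right) 4 = 102 \cdot 4 = 408$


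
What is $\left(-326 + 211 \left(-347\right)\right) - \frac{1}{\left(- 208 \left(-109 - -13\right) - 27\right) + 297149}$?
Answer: $- \frac{23319749871}{317090} \approx -73543.0$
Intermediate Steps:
$\left(-326 + 211 \left(-347\right)\right) - \frac{1}{\left(- 208 \left(-109 - -13\right) - 27\right) + 297149} = \left(-326 - 73217\right) - \frac{1}{\left(- 208 \left(-109 + 13\right) - 27\right) + 297149} = -73543 - \frac{1}{\left(\left(-208\right) \left(-96\right) - 27\right) + 297149} = -73543 - \frac{1}{\left(19968 - 27\right) + 297149} = -73543 - \frac{1}{19941 + 297149} = -73543 - \frac{1}{317090} = - \frac{23319749871}{317090}$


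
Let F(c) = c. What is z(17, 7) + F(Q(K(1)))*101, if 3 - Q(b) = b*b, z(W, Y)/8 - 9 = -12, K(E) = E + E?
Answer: -125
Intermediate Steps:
K(E) = 2*E
z(W, Y) = -24 (z(W, Y) = 72 + 8*(-12) = 72 - 96 = -24)
Q(b) = 3 - b**2 (Q(b) = 3 - b*b = 3 - b**2)
z(17, 7) + F(Q(K(1)))*101 = -24 + (3 - (2*1)**2)*101 = -24 + (3 - 1*2**2)*101 = -24 + (3 - 1*4)*101 = -24 + (3 - 4)*101 = -24 - 1*101 = -24 - 101 = -125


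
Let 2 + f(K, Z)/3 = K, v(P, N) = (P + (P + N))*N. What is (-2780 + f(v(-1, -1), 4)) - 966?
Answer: -3743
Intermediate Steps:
v(P, N) = N*(N + 2*P) (v(P, N) = (P + (N + P))*N = (N + 2*P)*N = N*(N + 2*P))
f(K, Z) = -6 + 3*K
(-2780 + f(v(-1, -1), 4)) - 966 = (-2780 + (-6 + 3*(-(-1 + 2*(-1))))) - 966 = (-2780 + (-6 + 3*(-(-1 - 2)))) - 966 = (-2780 + (-6 + 3*(-1*(-3)))) - 966 = (-2780 + (-6 + 3*3)) - 966 = (-2780 + (-6 + 9)) - 966 = (-2780 + 3) - 966 = -2777 - 966 = -3743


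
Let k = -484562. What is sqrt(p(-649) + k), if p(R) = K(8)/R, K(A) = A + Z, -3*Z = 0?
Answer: I*sqrt(204098004154)/649 ≈ 696.1*I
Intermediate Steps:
Z = 0 (Z = -1/3*0 = 0)
K(A) = A (K(A) = A + 0 = A)
p(R) = 8/R
sqrt(p(-649) + k) = sqrt(8/(-649) - 484562) = sqrt(8*(-1/649) - 484562) = sqrt(-8/649 - 484562) = sqrt(-314480746/649) = I*sqrt(204098004154)/649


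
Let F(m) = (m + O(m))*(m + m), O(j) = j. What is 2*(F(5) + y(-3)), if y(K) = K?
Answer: 194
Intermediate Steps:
F(m) = 4*m² (F(m) = (m + m)*(m + m) = (2*m)*(2*m) = 4*m²)
2*(F(5) + y(-3)) = 2*(4*5² - 3) = 2*(4*25 - 3) = 2*(100 - 3) = 2*97 = 194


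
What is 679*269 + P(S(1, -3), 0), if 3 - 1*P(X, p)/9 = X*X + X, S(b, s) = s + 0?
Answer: 182624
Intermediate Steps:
S(b, s) = s
P(X, p) = 27 - 9*X - 9*X**2 (P(X, p) = 27 - 9*(X*X + X) = 27 - 9*(X**2 + X) = 27 - 9*(X + X**2) = 27 + (-9*X - 9*X**2) = 27 - 9*X - 9*X**2)
679*269 + P(S(1, -3), 0) = 679*269 + (27 - 9*(-3) - 9*(-3)**2) = 182651 + (27 + 27 - 9*9) = 182651 + (27 + 27 - 81) = 182651 - 27 = 182624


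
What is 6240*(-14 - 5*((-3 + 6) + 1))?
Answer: -212160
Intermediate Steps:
6240*(-14 - 5*((-3 + 6) + 1)) = 6240*(-14 - 5*(3 + 1)) = 6240*(-14 - 5*4) = 6240*(-14 - 1*20) = 6240*(-14 - 20) = 6240*(-34) = -212160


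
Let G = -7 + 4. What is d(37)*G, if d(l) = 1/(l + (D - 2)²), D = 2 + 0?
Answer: -3/37 ≈ -0.081081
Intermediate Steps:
D = 2
G = -3
d(l) = 1/l (d(l) = 1/(l + (2 - 2)²) = 1/(l + 0²) = 1/(l + 0) = 1/l)
d(37)*G = -3/37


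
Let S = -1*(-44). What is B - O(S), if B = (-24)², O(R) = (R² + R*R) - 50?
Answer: -3246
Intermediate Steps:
S = 44
O(R) = -50 + 2*R² (O(R) = (R² + R²) - 50 = 2*R² - 50 = -50 + 2*R²)
B = 576
B - O(S) = 576 - (-50 + 2*44²) = 576 - (-50 + 2*1936) = 576 - (-50 + 3872) = 576 - 1*3822 = 576 - 3822 = -3246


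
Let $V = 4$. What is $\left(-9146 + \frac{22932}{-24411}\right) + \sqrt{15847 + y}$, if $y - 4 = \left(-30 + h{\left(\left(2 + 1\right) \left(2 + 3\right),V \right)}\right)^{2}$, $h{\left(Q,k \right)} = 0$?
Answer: $- \frac{74428646}{8137} + \sqrt{16751} \approx -9017.5$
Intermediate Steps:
$y = 904$ ($y = 4 + \left(-30 + 0\right)^{2} = 4 + \left(-30\right)^{2} = 4 + 900 = 904$)
$\left(-9146 + \frac{22932}{-24411}\right) + \sqrt{15847 + y} = \left(-9146 + \frac{22932}{-24411}\right) + \sqrt{15847 + 904} = \left(-9146 + 22932 \left(- \frac{1}{24411}\right)\right) + \sqrt{16751} = \left(-9146 - \frac{7644}{8137}\right) + \sqrt{16751} = - \frac{74428646}{8137} + \sqrt{16751}$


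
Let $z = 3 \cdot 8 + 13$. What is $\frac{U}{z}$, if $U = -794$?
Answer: $- \frac{794}{37} \approx -21.459$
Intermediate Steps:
$z = 37$ ($z = 24 + 13 = 37$)
$\frac{U}{z} = - \frac{794}{37}$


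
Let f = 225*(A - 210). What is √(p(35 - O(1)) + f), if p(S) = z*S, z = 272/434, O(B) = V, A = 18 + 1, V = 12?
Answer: I*√2022970999/217 ≈ 207.27*I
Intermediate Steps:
A = 19
O(B) = 12
z = 136/217 (z = 272*(1/434) = 136/217 ≈ 0.62673)
f = -42975 (f = 225*(19 - 210) = 225*(-191) = -42975)
p(S) = 136*S/217
√(p(35 - O(1)) + f) = √(136*(35 - 1*12)/217 - 42975) = √(136*(35 - 12)/217 - 42975) = √((136/217)*23 - 42975) = √(3128/217 - 42975) = √(-9322447/217) = I*√2022970999/217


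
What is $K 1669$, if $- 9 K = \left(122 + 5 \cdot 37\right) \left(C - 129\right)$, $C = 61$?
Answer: $\frac{34842044}{9} \approx 3.8713 \cdot 10^{6}$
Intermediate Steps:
$K = \frac{20876}{9}$ ($K = - \frac{\left(122 + 5 \cdot 37\right) \left(61 - 129\right)}{9} = - \frac{\left(122 + 185\right) \left(-68\right)}{9} = - \frac{307 \left(-68\right)}{9} = \left(- \frac{1}{9}\right) \left(-20876\right) = \frac{20876}{9} \approx 2319.6$)
$K 1669 = \frac{20876}{9} \cdot 1669 = \frac{34842044}{9}$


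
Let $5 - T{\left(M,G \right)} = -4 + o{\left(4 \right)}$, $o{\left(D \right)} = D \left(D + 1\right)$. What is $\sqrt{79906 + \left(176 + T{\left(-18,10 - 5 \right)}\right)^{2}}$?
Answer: $\sqrt{107131} \approx 327.31$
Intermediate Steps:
$o{\left(D \right)} = D \left(1 + D\right)$
$T{\left(M,G \right)} = -11$ ($T{\left(M,G \right)} = 5 - \left(-4 + 4 \left(1 + 4\right)\right) = 5 - \left(-4 + 4 \cdot 5\right) = 5 - \left(-4 + 20\right) = 5 - 16 = -11$)
$\sqrt{79906 + \left(176 + T{\left(-18,10 - 5 \right)}\right)^{2}} = \sqrt{79906 + \left(176 - 11\right)^{2}} = \sqrt{79906 + 165^{2}} = \sqrt{79906 + 27225} = \sqrt{107131}$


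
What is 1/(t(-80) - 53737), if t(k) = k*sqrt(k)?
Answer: I/(-53737*I + 320*sqrt(5)) ≈ -1.8606e-5 + 2.4775e-7*I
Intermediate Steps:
t(k) = k**(3/2)
1/(t(-80) - 53737) = 1/((-80)**(3/2) - 53737) = 1/(-320*I*sqrt(5) - 53737) = 1/(-53737 - 320*I*sqrt(5))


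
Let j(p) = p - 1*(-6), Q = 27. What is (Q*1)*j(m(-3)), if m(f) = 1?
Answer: 189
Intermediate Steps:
j(p) = 6 + p (j(p) = p + 6 = 6 + p)
(Q*1)*j(m(-3)) = (27*1)*(6 + 1) = 27*7 = 189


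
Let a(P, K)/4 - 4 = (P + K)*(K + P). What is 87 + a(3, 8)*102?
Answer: 51087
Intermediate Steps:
a(P, K) = 16 + 4*(K + P)² (a(P, K) = 16 + 4*((P + K)*(K + P)) = 16 + 4*((K + P)*(K + P)) = 16 + 4*(K + P)²)
87 + a(3, 8)*102 = 87 + (16 + 4*(8 + 3)²)*102 = 87 + (16 + 4*11²)*102 = 87 + (16 + 4*121)*102 = 87 + (16 + 484)*102 = 87 + 500*102 = 87 + 51000 = 51087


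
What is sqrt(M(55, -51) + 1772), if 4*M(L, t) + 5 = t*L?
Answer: sqrt(4278)/2 ≈ 32.703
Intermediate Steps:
M(L, t) = -5/4 + L*t/4 (M(L, t) = -5/4 + (t*L)/4 = -5/4 + (L*t)/4 = -5/4 + L*t/4)
sqrt(M(55, -51) + 1772) = sqrt((-5/4 + (1/4)*55*(-51)) + 1772) = sqrt((-5/4 - 2805/4) + 1772) = sqrt(-1405/2 + 1772) = sqrt(2139/2) = sqrt(4278)/2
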